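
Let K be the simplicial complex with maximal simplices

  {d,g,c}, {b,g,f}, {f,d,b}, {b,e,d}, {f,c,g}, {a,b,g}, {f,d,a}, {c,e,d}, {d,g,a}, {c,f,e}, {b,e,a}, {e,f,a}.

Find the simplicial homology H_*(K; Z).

Fix the vertex order a < b < c < d < e < f < g and write every simplex with vertices in increasing order. Then dim K = 2 and the simplices of K are:

  0-simplices (7): a, b, c, d, e, f, g
  1-simplices (18): ab, ad, ae, af, ag, bd, be, bf, bg, cd, ce, cf, cg, de, df, dg, ef, fg
  2-simplices (12): abe, abg, adf, adg, aef, bde, bdf, bfg, cde, cdg, cef, cfg

so the chain groups are C_0 ≅ Z^7, C_1 ≅ Z^18, C_2 ≅ Z^12.

The boundary map ∂_1: C_1 → C_0 is given by ∂[p,q] = [q] − [p]. For instance
  ∂bf = f − b.
As a 7×18 matrix over Z this has rank 6, with invariant factors (1,1,1,1,1,1).

∂_2: C_2 → C_1 acts by ∂[p,q,r] = [q,r] − [p,r] + [p,q]. For instance
  ∂bdf = df − bf + bd,
  ∂cfg = fg − cg + cf.
The 18×12 boundary matrix has rank 12 and Smith normal form diag(1,1,1,1,1,1,1,1,1,1,1,2).

Computing H_k = (kernel of ∂_k) / (image of ∂_{k+1}):

  H_0: rank C_0 − rank ∂_1 = 7 − 6 = 1, and the invariant factors of ∂_1 are all 1, so H_0 ≅ Z.
  H_1: rank ker ∂_1 − rank ∂_2 = (18 − 6) − 12 = 0, and ∂_2 has invariant factor 2 > 1, so H_1 ≅ Z/2.
  H_2: rank ker ∂_2 − rank ∂_3 = (12 − 12) − 0 = 0, and there is no ∂_3, so H_2 ≅ 0.

As a check, the Euler characteristic is 7 − 18 + 12 = 1, which agrees with 1 − 0 + 0 = 1.

H_0 ≅ Z,  H_1 ≅ Z/2,  H_2 = 0.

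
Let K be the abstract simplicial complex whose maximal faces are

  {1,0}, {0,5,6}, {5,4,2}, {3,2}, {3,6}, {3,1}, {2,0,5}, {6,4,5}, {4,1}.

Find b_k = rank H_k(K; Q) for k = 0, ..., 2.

b_0 = 1, b_1 = 3, b_2 = 0.

Order the vertices as 0 < 1 < 2 < 3 < 4 < 5 < 6. Listing each simplex with vertices in this order, K has dimension 2 with simplices:

  0-simplices (7): [0], [1], [2], [3], [4], [5], [6]
  1-simplices (13): [0,1], [0,2], [0,5], [0,6], [1,3], [1,4], [2,3], [2,4], [2,5], [3,6], [4,5], [4,6], [5,6]
  2-simplices (4): [0,2,5], [0,5,6], [2,4,5], [4,5,6]

giving chain groups C_0 ≅ Z^7, C_1 ≅ Z^13, C_2 ≅ Z^4.

Boundary ∂_1: C_1 → C_0 is given by ∂[p,q] = [q] − [p]. For instance
  ∂[1,4] = [4] − [1].
The resulting 7×13 matrix has rank 6, and its Smith normal form has invariant factors (1,1,1,1,1,1).

∂_2: C_2 → C_1 maps a triangle to the signed sum of its edges. For instance
  ∂[0,2,5] = [2,5] − [0,5] + [0,2],
  ∂[0,5,6] = [5,6] − [0,6] + [0,5].
This gives a 13×4 integer matrix of rank 4; reducing to Smith normal form yields diagonal entries (1,1,1,1).

Now H_k = ker ∂_k / im ∂_{k+1}, so:

  H_0: rank C_0 − rank ∂_1 = 7 − 6 = 1, and the invariant factors of ∂_1 are all 1, so H_0 ≅ Z.
  H_1: rank ker ∂_1 − rank ∂_2 = (13 − 6) − 4 = 3, and the invariant factors of ∂_2 are all 1, so H_1 ≅ Z^3.
  H_2: rank ker ∂_2 − rank ∂_3 = (4 − 4) − 0 = 0, and there is no ∂_3, so H_2 ≅ 0.

As a check, the Euler characteristic is 7 − 13 + 4 = -2, which agrees with 1 − 3 + 0 = -2.

Hence the Betti numbers are b_0 = 1, b_1 = 3, b_2 = 0.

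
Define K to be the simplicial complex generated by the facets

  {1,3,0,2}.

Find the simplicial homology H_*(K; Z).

Order the vertices as 0 < 1 < 2 < 3. Listing each simplex with vertices in this order, K has dimension 3 with simplices:

  0-simplices (4): [0], [1], [2], [3]
  1-simplices (6): [0,1], [0,2], [0,3], [1,2], [1,3], [2,3]
  2-simplices (4): [0,1,2], [0,1,3], [0,2,3], [1,2,3]
  3-simplices (1): [0,1,2,3]

Hence C_0 ≅ Z^4, C_1 ≅ Z^6, C_2 ≅ Z^4, C_3 ≅ Z^1.

The boundary map ∂_1: C_1 → C_0 is given by ∂[p,q] = [q] − [p].
This gives a 4×6 integer matrix of rank 3; reducing to Smith normal form yields diagonal entries (1,1,1).

Boundary ∂_2: C_2 → C_1 maps a triangle to the signed sum of its edges. For instance
  ∂[0,1,2] = [1,2] − [0,2] + [0,1],
  ∂[1,2,3] = [2,3] − [1,3] + [1,2].
The 6×4 boundary matrix has rank 3 and Smith normal form diag(1,1,1).

Boundary ∂_3: C_3 → C_2 sends each 3-simplex σ to the alternating sum Σ_i (−1)^i (σ with its i-th vertex removed). For instance
  ∂[0,1,2,3] = [1,2,3] − [0,2,3] + [0,1,3] − [0,1,2].
As a 4×1 matrix over Z this has rank 1, with invariant factors (1).

Computing H_k = (kernel of ∂_k) / (image of ∂_{k+1}):

  H_0: rank C_0 − rank ∂_1 = 4 − 3 = 1, and the invariant factors of ∂_1 are all 1, so H_0 = Z.
  H_1: rank ker ∂_1 − rank ∂_2 = (6 − 3) − 3 = 0, and the invariant factors of ∂_2 are all 1, so H_1 = 0.
  H_2: rank ker ∂_2 − rank ∂_3 = (4 − 3) − 1 = 0, and the invariant factors of ∂_3 are all 1, so H_2 = 0.
  H_3: rank ker ∂_3 − rank ∂_4 = (1 − 1) − 0 = 0, and there is no ∂_4, so H_3 = 0.

H_0 = Z,  H_1 = 0,  H_2 = 0,  H_3 = 0.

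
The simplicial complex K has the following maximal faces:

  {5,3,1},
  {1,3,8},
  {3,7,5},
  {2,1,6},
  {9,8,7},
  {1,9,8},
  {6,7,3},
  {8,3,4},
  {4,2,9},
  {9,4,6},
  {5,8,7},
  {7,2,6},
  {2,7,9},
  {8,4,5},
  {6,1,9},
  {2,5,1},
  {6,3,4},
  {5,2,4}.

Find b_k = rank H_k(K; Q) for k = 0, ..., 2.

K has 9 vertices, 27 edges, 18 triangles.
rank ∂_0 = 0, rank ∂_1 = 8 ⇒ b_0 = 9 − 0 − 8 = 1; all invariant factors of ∂_1 are 1 so no torsion. So H_0 ≅ Z.
rank ∂_1 = 8, rank ∂_2 = 18 ⇒ b_1 = 27 − 8 − 18 = 1; ∂_2 has invariant factor(s) [2] giving torsion. So H_1 ≅ Z × Z/2.
rank ∂_2 = 18, rank ∂_3 = 0 ⇒ b_2 = 18 − 18 − 0 = 0. So H_2 ≅ 0.

b_0 = 1, b_1 = 1, b_2 = 0.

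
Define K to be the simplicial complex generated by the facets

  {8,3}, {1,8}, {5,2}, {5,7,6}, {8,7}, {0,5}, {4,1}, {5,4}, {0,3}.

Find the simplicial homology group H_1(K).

Order the vertices as 0 < 1 < 2 < 3 < 4 < 5 < 6 < 7 < 8. Listing each simplex with vertices in this order, K has dimension 2 with simplices:

  0-simplices (9): [0], [1], [2], [3], [4], [5], [6], [7], [8]
  1-simplices (11): [0,3], [0,5], [1,4], [1,8], [2,5], [3,8], [4,5], [5,6], [5,7], [6,7], [7,8]
  2-simplices (1): [5,6,7]

so the chain groups are C_0 ≅ Z^9, C_1 ≅ Z^11, C_2 ≅ Z^1.

∂_1: C_1 → C_0 sends each edge [p,q] (with p < q) to q − p. For instance
  ∂[3,8] = [8] − [3].
The resulting 9×11 matrix has rank 8, and its Smith normal form has invariant factors (1,1,1,1,1,1,1,1).

Boundary ∂_2: C_2 → C_1 maps a triangle to the signed sum of its edges. For instance
  ∂[5,6,7] = [6,7] − [5,7] + [5,6].
The 11×1 boundary matrix has rank 1 and Smith normal form diag(1).

Computing H_k = (kernel of ∂_k) / (image of ∂_{k+1}):

  H_1: rank ker ∂_1 − rank ∂_2 = (11 − 8) − 1 = 2, and the invariant factors of ∂_2 are all 1, so H_1 = Z^2.

H_1 = Z^2.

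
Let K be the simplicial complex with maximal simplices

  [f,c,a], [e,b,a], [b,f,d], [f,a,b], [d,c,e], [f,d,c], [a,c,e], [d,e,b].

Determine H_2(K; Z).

H_2 = Z.

Fix the vertex order a < b < c < d < e < f and write every simplex with vertices in increasing order. Then dim K = 2 and the simplices of K are:

  0-simplices (6): a, b, c, d, e, f
  1-simplices (12): ab, ac, ae, af, bd, be, bf, cd, ce, cf, de, df
  2-simplices (8): abe, abf, ace, acf, bde, bdf, cde, cdf

Hence C_0 ≅ Z^6, C_1 ≅ Z^12, C_2 ≅ Z^8.

∂_1: C_1 → C_0 sends each edge [p,q] (with p < q) to q − p. For instance
  ∂df = f − d.
The resulting 6×12 matrix has rank 5, and its Smith normal form has invariant factors (1,1,1,1,1).

The boundary map ∂_2: C_2 → C_1 maps a triangle to the signed sum of its edges. For instance
  ∂cde = de − ce + cd,
  ∂abf = bf − af + ab.
This gives a 12×8 integer matrix of rank 7; reducing to Smith normal form yields diagonal entries (1,1,1,1,1,1,1).

Computing H_k = (kernel of ∂_k) / (image of ∂_{k+1}):

  H_2: rank ker ∂_2 − rank ∂_3 = (8 − 7) − 0 = 1, and there is no ∂_3, so H_2 = Z.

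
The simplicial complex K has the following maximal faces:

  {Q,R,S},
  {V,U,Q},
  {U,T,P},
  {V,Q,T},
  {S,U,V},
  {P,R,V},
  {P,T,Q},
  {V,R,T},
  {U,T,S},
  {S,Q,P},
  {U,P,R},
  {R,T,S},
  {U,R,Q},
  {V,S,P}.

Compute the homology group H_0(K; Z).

H_0 = Z.

K has 7 vertices, 21 edges, 14 triangles.
rank ∂_0 = 0, rank ∂_1 = 6 ⇒ b_0 = 7 − 0 − 6 = 1; all invariant factors of ∂_1 are 1 so no torsion. So H_0 = Z.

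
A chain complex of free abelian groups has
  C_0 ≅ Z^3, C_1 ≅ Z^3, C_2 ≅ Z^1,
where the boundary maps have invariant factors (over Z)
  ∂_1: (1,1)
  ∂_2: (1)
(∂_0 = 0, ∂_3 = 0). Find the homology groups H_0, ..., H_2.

H_0: b_0 = 3 − 0 − 2 = 1; torsion from ∂_1 factors > 1: none. So H_0 = Z.
H_1: b_1 = 3 − 2 − 1 = 0; torsion from ∂_2 factors > 1: none. So H_1 = 0.
H_2: b_2 = 1 − 1 − 0 = 0; torsion from ∂_3 factors > 1: none. So H_2 = 0.

H_0 = Z,  H_1 = 0,  H_2 = 0.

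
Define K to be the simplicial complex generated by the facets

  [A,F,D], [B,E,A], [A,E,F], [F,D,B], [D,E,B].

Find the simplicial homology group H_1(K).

K has 5 vertices, 10 edges, 5 triangles.
rank ∂_1 = 4, rank ∂_2 = 5 ⇒ b_1 = 10 − 4 − 5 = 1; all invariant factors of ∂_2 are 1 so no torsion. So H_1 = Z.

H_1 ≅ Z.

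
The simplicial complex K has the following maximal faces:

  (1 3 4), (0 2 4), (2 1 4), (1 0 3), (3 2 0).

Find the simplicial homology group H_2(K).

We work with the vertex ordering 0 < 1 < 2 < 3 < 4. The simplices of K, each written with vertices in increasing order, are:

  0-simplices (5): [0], [1], [2], [3], [4]
  1-simplices (10): [0,1], [0,2], [0,3], [0,4], [1,2], [1,3], [1,4], [2,3], [2,4], [3,4]
  2-simplices (5): [0,1,3], [0,2,3], [0,2,4], [1,2,4], [1,3,4]

so the chain groups are C_0 ≅ Z^5, C_1 ≅ Z^10, C_2 ≅ Z^5.

The boundary map ∂_1: C_1 → C_0 is given by ∂[p,q] = [q] − [p].
This gives a 5×10 integer matrix of rank 4; reducing to Smith normal form yields diagonal entries (1,1,1,1).

∂_2: C_2 → C_1 acts by ∂[p,q,r] = [q,r] − [p,r] + [p,q]. For instance
  ∂[1,3,4] = [3,4] − [1,4] + [1,3],
  ∂[0,1,3] = [1,3] − [0,3] + [0,1].
As a 10×5 matrix over Z this has rank 5, with invariant factors (1,1,1,1,1).

Now H_k = ker ∂_k / im ∂_{k+1}, so:

  H_2: rank ker ∂_2 − rank ∂_3 = (5 − 5) − 0 = 0, and there is no ∂_3, so H_2 ≅ 0.

(K is a triangulation of the Möbius band.)

H_2 = 0.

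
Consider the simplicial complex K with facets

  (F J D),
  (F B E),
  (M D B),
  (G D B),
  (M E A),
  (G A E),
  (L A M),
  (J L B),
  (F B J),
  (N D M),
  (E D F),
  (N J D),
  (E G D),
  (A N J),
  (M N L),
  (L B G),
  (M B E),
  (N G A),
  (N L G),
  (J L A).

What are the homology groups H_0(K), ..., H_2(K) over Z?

H_0 = Z,  H_1 = Z × Z/2,  H_2 = 0.

Fix the vertex order A < B < D < E < F < G < J < L < M < N and write every simplex with vertices in increasing order. Then dim K = 2 and the simplices of K are:

  0-simplices (10): A, B, D, E, F, G, J, L, M, N
  1-simplices (30): AE, AG, AJ, AL, AM, AN, BD, BE, BF, BG, BJ, BL, BM, DE, DF, DG, DJ, DM, DN, EF, EG, EM, FJ, GL, GN, JL, JN, LM, LN, MN
  2-simplices (20): AEG, AEM, AGN, AJL, AJN, ALM, BDG, BDM, BEF, BEM, BFJ, BGL, BJL, DEF, DEG, DFJ, DJN, DMN, GLN, LMN

so the chain groups are C_0 ≅ Z^10, C_1 ≅ Z^30, C_2 ≅ Z^20.

Boundary ∂_1: C_1 → C_0 sends each edge [p,q] (with p < q) to q − p.
This gives a 10×30 integer matrix of rank 9; reducing to Smith normal form yields diagonal entries (1,1,1,1,1,1,1,1,1).

Boundary ∂_2: C_2 → C_1 sends each 2-simplex [p,q,r] to [q,r] − [p,r] + [p,q]. For instance
  ∂BDG = DG − BG + BD,
  ∂AJN = JN − AN + AJ.
The 30×20 boundary matrix has rank 20 and Smith normal form diag(1,1,1,1,1,1,1,1,1,1,1,1,1,1,1,1,1,1,1,2).

Reading off H_k = ker ∂_k / im ∂_{k+1}:

  H_0: rank C_0 − rank ∂_1 = 10 − 9 = 1, and the invariant factors of ∂_1 are all 1, so H_0 = Z.
  H_1: rank ker ∂_1 − rank ∂_2 = (30 − 9) − 20 = 1, and ∂_2 has invariant factor 2 > 1, so H_1 = Z × Z/2.
  H_2: rank ker ∂_2 − rank ∂_3 = (20 − 20) − 0 = 0, and there is no ∂_3, so H_2 = 0.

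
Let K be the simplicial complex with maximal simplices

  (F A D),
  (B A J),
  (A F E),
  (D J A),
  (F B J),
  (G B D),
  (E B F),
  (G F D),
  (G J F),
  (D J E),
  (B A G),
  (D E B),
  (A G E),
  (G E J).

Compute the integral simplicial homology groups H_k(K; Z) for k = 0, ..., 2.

H_0 = Z,  H_1 = Z^2,  H_2 = Z.

We work with the vertex ordering A < B < D < E < F < G < J. The simplices of K, each written with vertices in increasing order, are:

  0-simplices (7): A, B, D, E, F, G, J
  1-simplices (21): AB, AD, AE, AF, AG, AJ, BD, BE, BF, BG, BJ, DE, DF, DG, DJ, EF, EG, EJ, FG, FJ, GJ
  2-simplices (14): ABG, ABJ, ADF, ADJ, AEF, AEG, BDE, BDG, BEF, BFJ, DEJ, DFG, EGJ, FGJ

Hence C_0 ≅ Z^7, C_1 ≅ Z^21, C_2 ≅ Z^14.

Boundary ∂_1: C_1 → C_0 is given by ∂[p,q] = [q] − [p].
The 7×21 boundary matrix has rank 6 and Smith normal form diag(1,1,1,1,1,1).

Boundary ∂_2: C_2 → C_1 maps a triangle to the signed sum of its edges. For instance
  ∂AEF = EF − AF + AE,
  ∂FGJ = GJ − FJ + FG.
The 21×14 boundary matrix has rank 13 and Smith normal form diag(1,1,1,1,1,1,1,1,1,1,1,1,1).

Now H_k = ker ∂_k / im ∂_{k+1}, so:

  H_0: rank C_0 − rank ∂_1 = 7 − 6 = 1, and the invariant factors of ∂_1 are all 1, so H_0 = Z.
  H_1: rank ker ∂_1 − rank ∂_2 = (21 − 6) − 13 = 2, and the invariant factors of ∂_2 are all 1, so H_1 = Z^2.
  H_2: rank ker ∂_2 − rank ∂_3 = (14 − 13) − 0 = 1, and there is no ∂_3, so H_2 = Z.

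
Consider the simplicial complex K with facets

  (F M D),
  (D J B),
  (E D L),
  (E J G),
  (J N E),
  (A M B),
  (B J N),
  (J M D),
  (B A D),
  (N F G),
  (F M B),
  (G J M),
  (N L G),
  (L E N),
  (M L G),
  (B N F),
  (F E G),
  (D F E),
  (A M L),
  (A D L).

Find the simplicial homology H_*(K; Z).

We work with the vertex ordering A < B < D < E < F < G < J < L < M < N. The simplices of K, each written with vertices in increasing order, are:

  0-simplices (10): A, B, D, E, F, G, J, L, M, N
  1-simplices (30): AB, AD, AL, AM, BD, BF, BJ, BM, BN, DE, DF, DJ, DL, DM, EF, EG, EJ, EL, EN, FG, FM, FN, GJ, GL, GM, GN, JM, JN, LM, LN
  2-simplices (20): ABD, ABM, ADL, ALM, BDJ, BFM, BFN, BJN, DEF, DEL, DFM, DJM, EFG, EGJ, EJN, ELN, FGN, GJM, GLM, GLN

so the chain groups are C_0 ≅ Z^10, C_1 ≅ Z^30, C_2 ≅ Z^20.

The boundary map ∂_1: C_1 → C_0 maps an edge to its endpoints' difference, ∂[p,q] = q − p.
The 10×30 boundary matrix has rank 9 and Smith normal form diag(1,1,1,1,1,1,1,1,1).

Boundary ∂_2: C_2 → C_1 maps a triangle to the signed sum of its edges. For instance
  ∂BDJ = DJ − BJ + BD,
  ∂EGJ = GJ − EJ + EG.
As a 30×20 matrix over Z this has rank 20, with invariant factors (1,1,1,1,1,1,1,1,1,1,1,1,1,1,1,1,1,1,1,2).

Now H_k = ker ∂_k / im ∂_{k+1}, so:

  H_0: rank C_0 − rank ∂_1 = 10 − 9 = 1, and the invariant factors of ∂_1 are all 1, so H_0 ≅ Z.
  H_1: rank ker ∂_1 − rank ∂_2 = (30 − 9) − 20 = 1, and ∂_2 has invariant factor 2 > 1, so H_1 ≅ Z × Z/2.
  H_2: rank ker ∂_2 − rank ∂_3 = (20 − 20) − 0 = 0, and there is no ∂_3, so H_2 ≅ 0.

As a check, the Euler characteristic is 10 − 30 + 20 = 0, which agrees with 1 − 1 + 0 = 0.

H_0 = Z,  H_1 = Z × Z/2,  H_2 = 0.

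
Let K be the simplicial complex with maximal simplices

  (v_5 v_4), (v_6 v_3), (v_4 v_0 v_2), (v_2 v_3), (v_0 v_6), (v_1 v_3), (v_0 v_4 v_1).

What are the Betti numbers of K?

Order the vertices as v_0 < v_1 < v_2 < v_3 < v_4 < v_5 < v_6. Listing each simplex with vertices in this order, K has dimension 2 with simplices:

  0-simplices (7): [v_0], [v_1], [v_2], [v_3], [v_4], [v_5], [v_6]
  1-simplices (10): [v_0,v_1], [v_0,v_2], [v_0,v_4], [v_0,v_6], [v_1,v_3], [v_1,v_4], [v_2,v_3], [v_2,v_4], [v_3,v_6], [v_4,v_5]
  2-simplices (2): [v_0,v_1,v_4], [v_0,v_2,v_4]

giving chain groups C_0 ≅ Z^7, C_1 ≅ Z^10, C_2 ≅ Z^2.

∂_1: C_1 → C_0 is given by ∂[p,q] = [q] − [p].
The resulting 7×10 matrix has rank 6, and its Smith normal form has invariant factors (1,1,1,1,1,1).

Boundary ∂_2: C_2 → C_1 maps a triangle to the signed sum of its edges. For instance
  ∂[v_0,v_1,v_4] = [v_1,v_4] − [v_0,v_4] + [v_0,v_1],
  ∂[v_0,v_2,v_4] = [v_2,v_4] − [v_0,v_4] + [v_0,v_2].
As a 10×2 matrix over Z this has rank 2, with invariant factors (1,1).

Reading off H_k = ker ∂_k / im ∂_{k+1}:

  H_0: rank C_0 − rank ∂_1 = 7 − 6 = 1, and the invariant factors of ∂_1 are all 1, so H_0 = Z.
  H_1: rank ker ∂_1 − rank ∂_2 = (10 − 6) − 2 = 2, and the invariant factors of ∂_2 are all 1, so H_1 = Z^2.
  H_2: rank ker ∂_2 − rank ∂_3 = (2 − 2) − 0 = 0, and there is no ∂_3, so H_2 = 0.

Hence the Betti numbers are b_0 = 1, b_1 = 2, b_2 = 0.

b_0 = 1, b_1 = 2, b_2 = 0.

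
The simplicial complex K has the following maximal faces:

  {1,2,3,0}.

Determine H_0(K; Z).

H_0 = Z.

We work with the vertex ordering 0 < 1 < 2 < 3. The simplices of K, each written with vertices in increasing order, are:

  0-simplices (4): [0], [1], [2], [3]
  1-simplices (6): [0,1], [0,2], [0,3], [1,2], [1,3], [2,3]
  2-simplices (4): [0,1,2], [0,1,3], [0,2,3], [1,2,3]
  3-simplices (1): [0,1,2,3]

so the chain groups are C_0 ≅ Z^4, C_1 ≅ Z^6, C_2 ≅ Z^4, C_3 ≅ Z^1.

The boundary map ∂_1: C_1 → C_0 sends each edge [p,q] (with p < q) to q − p.
As a 4×6 matrix over Z this has rank 3, with invariant factors (1,1,1).

∂_2: C_2 → C_1 sends each 2-simplex [p,q,r] to [q,r] − [p,r] + [p,q]. For instance
  ∂[0,1,3] = [1,3] − [0,3] + [0,1],
  ∂[0,1,2] = [1,2] − [0,2] + [0,1].
The 6×4 boundary matrix has rank 3 and Smith normal form diag(1,1,1).

The boundary map ∂_3: C_3 → C_2 sends each 3-simplex σ to the alternating sum Σ_i (−1)^i (σ with its i-th vertex removed). For instance
  ∂[0,1,2,3] = [1,2,3] − [0,2,3] + [0,1,3] − [0,1,2].
As a 4×1 matrix over Z this has rank 1, with invariant factors (1).

Reading off H_k = ker ∂_k / im ∂_{k+1}:

  H_0: rank C_0 − rank ∂_1 = 4 − 3 = 1, and the invariant factors of ∂_1 are all 1, so H_0 = Z.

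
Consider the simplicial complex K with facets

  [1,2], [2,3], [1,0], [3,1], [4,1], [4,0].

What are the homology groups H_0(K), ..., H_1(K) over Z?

Order the vertices as 0 < 1 < 2 < 3 < 4. Listing each simplex with vertices in this order, K has dimension 1 with simplices:

  0-simplices (5): [0], [1], [2], [3], [4]
  1-simplices (6): [0,1], [0,4], [1,2], [1,3], [1,4], [2,3]

so the chain groups are C_0 ≅ Z^5, C_1 ≅ Z^6.

∂_1: C_1 → C_0 is given by ∂[p,q] = [q] − [p].
This gives a 5×6 integer matrix of rank 4; reducing to Smith normal form yields diagonal entries (1,1,1,1).

From H_k ≅ ker(∂_k) / im(∂_{k+1}) we obtain:

  H_0: rank C_0 − rank ∂_1 = 5 − 4 = 1, and the invariant factors of ∂_1 are all 1, so H_0 = Z.
  H_1: rank ker ∂_1 − rank ∂_2 = (6 − 4) − 0 = 2, and there is no ∂_2, so H_1 = Z^2.

As a check, the Euler characteristic is 5 − 6 = -1, which agrees with 1 − 2 = -1.

H_0 ≅ Z,  H_1 ≅ Z^2.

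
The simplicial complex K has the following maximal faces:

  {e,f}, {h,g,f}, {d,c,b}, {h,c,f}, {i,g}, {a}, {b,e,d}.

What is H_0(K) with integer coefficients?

H_0 ≅ Z^2.

Fix the vertex order a < b < c < d < e < f < g < h < i and write every simplex with vertices in increasing order. Then dim K = 2 and the simplices of K are:

  0-simplices (9): a, b, c, d, e, f, g, h, i
  1-simplices (12): bc, bd, be, cd, cf, ch, de, ef, fg, fh, gh, gi
  2-simplices (4): bcd, bde, cfh, fgh

Hence C_0 ≅ Z^9, C_1 ≅ Z^12, C_2 ≅ Z^4.

The boundary map ∂_1: C_1 → C_0 sends each edge [p,q] (with p < q) to q − p. For instance
  ∂be = e − b.
As a 9×12 matrix over Z this has rank 7, with invariant factors (1,1,1,1,1,1,1).

Boundary ∂_2: C_2 → C_1 acts by ∂[p,q,r] = [q,r] − [p,r] + [p,q]. For instance
  ∂fgh = gh − fh + fg,
  ∂cfh = fh − ch + cf.
The 12×4 boundary matrix has rank 4 and Smith normal form diag(1,1,1,1).

Now H_k = ker ∂_k / im ∂_{k+1}, so:

  H_0: rank C_0 − rank ∂_1 = 9 − 7 = 2, and the invariant factors of ∂_1 are all 1, so H_0 = Z^2.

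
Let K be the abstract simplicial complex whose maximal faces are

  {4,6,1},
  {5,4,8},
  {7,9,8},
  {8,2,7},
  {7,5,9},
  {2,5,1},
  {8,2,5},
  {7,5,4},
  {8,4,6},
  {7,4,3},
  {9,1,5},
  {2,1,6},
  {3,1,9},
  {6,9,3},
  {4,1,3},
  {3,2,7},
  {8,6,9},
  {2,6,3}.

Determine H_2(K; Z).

H_2 ≅ 0.

We work with the vertex ordering 1 < 2 < 3 < 4 < 5 < 6 < 7 < 8 < 9. The simplices of K, each written with vertices in increasing order, are:

  0-simplices (9): [1], [2], [3], [4], [5], [6], [7], [8], [9]
  1-simplices (27): (27 of them)
  2-simplices (18): [1,2,5], [1,2,6], [1,3,4], [1,3,9], [1,4,6], [1,5,9], [2,3,6], [2,3,7], [2,5,8], [2,7,8], [3,4,7], [3,6,9], [4,5,7], [4,5,8], [4,6,8], [5,7,9], [6,8,9], [7,8,9]

Hence C_0 ≅ Z^9, C_1 ≅ Z^27, C_2 ≅ Z^18.

Boundary ∂_1: C_1 → C_0 maps an edge to its endpoints' difference, ∂[p,q] = q − p. For instance
  ∂[5,8] = [8] − [5].
This gives a 9×27 integer matrix of rank 8; reducing to Smith normal form yields diagonal entries (1,1,1,1,1,1,1,1).

The boundary map ∂_2: C_2 → C_1 acts by ∂[p,q,r] = [q,r] − [p,r] + [p,q]. For instance
  ∂[5,7,9] = [7,9] − [5,9] + [5,7],
  ∂[4,5,8] = [5,8] − [4,8] + [4,5].
As a 27×18 matrix over Z this has rank 18, with invariant factors (1,1,1,1,1,1,1,1,1,1,1,1,1,1,1,1,1,2).

Computing H_k = (kernel of ∂_k) / (image of ∂_{k+1}):

  H_2: rank ker ∂_2 − rank ∂_3 = (18 − 18) − 0 = 0, and there is no ∂_3, so H_2 ≅ 0.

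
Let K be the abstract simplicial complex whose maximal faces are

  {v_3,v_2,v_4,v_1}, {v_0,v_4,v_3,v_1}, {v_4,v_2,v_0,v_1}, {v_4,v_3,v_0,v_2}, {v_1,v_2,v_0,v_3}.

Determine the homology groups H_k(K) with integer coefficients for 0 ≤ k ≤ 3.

We work with the vertex ordering v_0 < v_1 < v_2 < v_3 < v_4. The simplices of K, each written with vertices in increasing order, are:

  0-simplices (5): [v_0], [v_1], [v_2], [v_3], [v_4]
  1-simplices (10): [v_0,v_1], [v_0,v_2], [v_0,v_3], [v_0,v_4], [v_1,v_2], [v_1,v_3], [v_1,v_4], [v_2,v_3], [v_2,v_4], [v_3,v_4]
  2-simplices (10): [v_0,v_1,v_2], [v_0,v_1,v_3], [v_0,v_1,v_4], [v_0,v_2,v_3], [v_0,v_2,v_4], [v_0,v_3,v_4], [v_1,v_2,v_3], [v_1,v_2,v_4], [v_1,v_3,v_4], [v_2,v_3,v_4]
  3-simplices (5): [v_0,v_1,v_2,v_3], [v_0,v_1,v_2,v_4], [v_0,v_1,v_3,v_4], [v_0,v_2,v_3,v_4], [v_1,v_2,v_3,v_4]

so the chain groups are C_0 ≅ Z^5, C_1 ≅ Z^10, C_2 ≅ Z^10, C_3 ≅ Z^5.

∂_1: C_1 → C_0 is given by ∂[p,q] = [q] − [p]. For instance
  ∂[v_0,v_3] = [v_3] − [v_0].
This gives a 5×10 integer matrix of rank 4; reducing to Smith normal form yields diagonal entries (1,1,1,1).

The boundary map ∂_2: C_2 → C_1 maps a triangle to the signed sum of its edges. For instance
  ∂[v_1,v_2,v_3] = [v_2,v_3] − [v_1,v_3] + [v_1,v_2],
  ∂[v_2,v_3,v_4] = [v_3,v_4] − [v_2,v_4] + [v_2,v_3].
This gives a 10×10 integer matrix of rank 6; reducing to Smith normal form yields diagonal entries (1,1,1,1,1,1).

∂_3: C_3 → C_2 sends each 3-simplex σ to the alternating sum Σ_i (−1)^i (σ with its i-th vertex removed). For instance
  ∂[v_0,v_1,v_3,v_4] = [v_1,v_3,v_4] − [v_0,v_3,v_4] + [v_0,v_1,v_4] − [v_0,v_1,v_3],
  ∂[v_0,v_2,v_3,v_4] = [v_2,v_3,v_4] − [v_0,v_3,v_4] + [v_0,v_2,v_4] − [v_0,v_2,v_3].
The resulting 10×5 matrix has rank 4, and its Smith normal form has invariant factors (1,1,1,1).

Computing H_k = (kernel of ∂_k) / (image of ∂_{k+1}):

  H_0: rank C_0 − rank ∂_1 = 5 − 4 = 1, and the invariant factors of ∂_1 are all 1, so H_0 ≅ Z.
  H_1: rank ker ∂_1 − rank ∂_2 = (10 − 4) − 6 = 0, and the invariant factors of ∂_2 are all 1, so H_1 ≅ 0.
  H_2: rank ker ∂_2 − rank ∂_3 = (10 − 6) − 4 = 0, and the invariant factors of ∂_3 are all 1, so H_2 ≅ 0.
  H_3: rank ker ∂_3 − rank ∂_4 = (5 − 4) − 0 = 1, and there is no ∂_4, so H_3 ≅ Z.

As a check, the Euler characteristic is 5 − 10 + 10 − 5 = 0, which agrees with 1 − 0 + 0 − 1 = 0.

H_0 = Z,  H_1 = 0,  H_2 = 0,  H_3 = Z.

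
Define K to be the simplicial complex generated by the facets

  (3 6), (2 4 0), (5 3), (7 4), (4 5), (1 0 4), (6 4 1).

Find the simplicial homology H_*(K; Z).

H_0 = Z,  H_1 = Z,  H_2 = 0.

Fix the vertex order 0 < 1 < 2 < 3 < 4 < 5 < 6 < 7 and write every simplex with vertices in increasing order. Then dim K = 2 and the simplices of K are:

  0-simplices (8): [0], [1], [2], [3], [4], [5], [6], [7]
  1-simplices (11): [0,1], [0,2], [0,4], [1,4], [1,6], [2,4], [3,5], [3,6], [4,5], [4,6], [4,7]
  2-simplices (3): [0,1,4], [0,2,4], [1,4,6]

Hence C_0 ≅ Z^8, C_1 ≅ Z^11, C_2 ≅ Z^3.

Boundary ∂_1: C_1 → C_0 maps an edge to its endpoints' difference, ∂[p,q] = q − p. For instance
  ∂[0,4] = [4] − [0].
As a 8×11 matrix over Z this has rank 7, with invariant factors (1,1,1,1,1,1,1).

∂_2: C_2 → C_1 maps a triangle to the signed sum of its edges. For instance
  ∂[0,1,4] = [1,4] − [0,4] + [0,1],
  ∂[1,4,6] = [4,6] − [1,6] + [1,4].
This gives a 11×3 integer matrix of rank 3; reducing to Smith normal form yields diagonal entries (1,1,1).

Computing H_k = (kernel of ∂_k) / (image of ∂_{k+1}):

  H_0: rank C_0 − rank ∂_1 = 8 − 7 = 1, and the invariant factors of ∂_1 are all 1, so H_0 ≅ Z.
  H_1: rank ker ∂_1 − rank ∂_2 = (11 − 7) − 3 = 1, and the invariant factors of ∂_2 are all 1, so H_1 ≅ Z.
  H_2: rank ker ∂_2 − rank ∂_3 = (3 − 3) − 0 = 0, and there is no ∂_3, so H_2 ≅ 0.

As a check, the Euler characteristic is 8 − 11 + 3 = 0, which agrees with 1 − 1 + 0 = 0.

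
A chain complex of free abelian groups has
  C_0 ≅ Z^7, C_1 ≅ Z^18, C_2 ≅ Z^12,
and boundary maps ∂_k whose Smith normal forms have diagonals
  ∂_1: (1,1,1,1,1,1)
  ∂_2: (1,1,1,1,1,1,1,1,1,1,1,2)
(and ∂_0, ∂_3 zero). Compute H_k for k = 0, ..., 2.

H_0 = Z,  H_1 = Z/2,  H_2 = 0.

H_0: b_0 = 7 − 0 − 6 = 1; torsion from ∂_1 factors > 1: none. So H_0 = Z.
H_1: b_1 = 18 − 6 − 12 = 0; torsion from ∂_2 factors > 1: [2]. So H_1 = Z/2.
H_2: b_2 = 12 − 12 − 0 = 0; torsion from ∂_3 factors > 1: none. So H_2 = 0.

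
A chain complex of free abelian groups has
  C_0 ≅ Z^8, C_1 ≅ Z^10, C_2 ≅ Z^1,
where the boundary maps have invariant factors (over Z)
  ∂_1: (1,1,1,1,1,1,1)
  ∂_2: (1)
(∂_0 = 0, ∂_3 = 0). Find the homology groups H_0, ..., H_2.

H_0: b_0 = 8 − 0 − 7 = 1; torsion from ∂_1 factors > 1: none. So H_0 ≅ Z.
H_1: b_1 = 10 − 7 − 1 = 2; torsion from ∂_2 factors > 1: none. So H_1 ≅ Z^2.
H_2: b_2 = 1 − 1 − 0 = 0; torsion from ∂_3 factors > 1: none. So H_2 ≅ 0.

H_0 ≅ Z,  H_1 ≅ Z^2,  H_2 = 0.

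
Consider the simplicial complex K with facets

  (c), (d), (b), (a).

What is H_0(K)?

Order the vertices as a < b < c < d. Listing each simplex with vertices in this order, K has dimension 0 with simplices:

  0-simplices (4): a, b, c, d

giving chain groups C_0 ≅ Z^4.

Now H_k = ker ∂_k / im ∂_{k+1}, so:

  H_0: rank C_0 − rank ∂_1 = 4 − 0 = 4, and there is no ∂_1, so H_0 = Z^4.

H_0 = Z^4.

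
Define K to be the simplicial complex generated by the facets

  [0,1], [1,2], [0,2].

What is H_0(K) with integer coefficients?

H_0 ≅ Z.

Take the total order 0 < 1 < 2 on the vertex set. Then K (dimension 1) consists of the simplices:

  0-simplices (3): [0], [1], [2]
  1-simplices (3): [0,1], [0,2], [1,2]

Hence C_0 ≅ Z^3, C_1 ≅ Z^3.

The boundary map ∂_1: C_1 → C_0 is given by ∂[p,q] = [q] − [p]. For instance
  ∂[0,1] = [1] − [0].
The 3×3 boundary matrix has rank 2 and Smith normal form diag(1,1).

From H_k ≅ ker(∂_k) / im(∂_{k+1}) we obtain:

  H_0: rank C_0 − rank ∂_1 = 3 − 2 = 1, and the invariant factors of ∂_1 are all 1, so H_0 = Z.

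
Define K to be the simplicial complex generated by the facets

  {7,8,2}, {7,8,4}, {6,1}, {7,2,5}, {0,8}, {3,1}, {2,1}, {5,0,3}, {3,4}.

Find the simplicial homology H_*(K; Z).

Fix the vertex order 0 < 1 < 2 < 3 < 4 < 5 < 6 < 7 < 8 and write every simplex with vertices in increasing order. Then dim K = 2 and the simplices of K are:

  0-simplices (9): [0], [1], [2], [3], [4], [5], [6], [7], [8]
  1-simplices (15): [0,3], [0,5], [0,8], [1,2], [1,3], [1,6], [2,5], [2,7], [2,8], [3,4], [3,5], [4,7], [4,8], [5,7], [7,8]
  2-simplices (4): [0,3,5], [2,5,7], [2,7,8], [4,7,8]

giving chain groups C_0 ≅ Z^9, C_1 ≅ Z^15, C_2 ≅ Z^4.

The boundary map ∂_1: C_1 → C_0 is given by ∂[p,q] = [q] − [p]. For instance
  ∂[0,3] = [3] − [0].
As a 9×15 matrix over Z this has rank 8, with invariant factors (1,1,1,1,1,1,1,1).

∂_2: C_2 → C_1 sends each 2-simplex [p,q,r] to [q,r] − [p,r] + [p,q]. For instance
  ∂[2,7,8] = [7,8] − [2,8] + [2,7],
  ∂[4,7,8] = [7,8] − [4,8] + [4,7].
The 15×4 boundary matrix has rank 4 and Smith normal form diag(1,1,1,1).

From H_k ≅ ker(∂_k) / im(∂_{k+1}) we obtain:

  H_0: rank C_0 − rank ∂_1 = 9 − 8 = 1, and the invariant factors of ∂_1 are all 1, so H_0 ≅ Z.
  H_1: rank ker ∂_1 − rank ∂_2 = (15 − 8) − 4 = 3, and the invariant factors of ∂_2 are all 1, so H_1 ≅ Z^3.
  H_2: rank ker ∂_2 − rank ∂_3 = (4 − 4) − 0 = 0, and there is no ∂_3, so H_2 ≅ 0.

As a check, the Euler characteristic is 9 − 15 + 4 = -2, which agrees with 1 − 3 + 0 = -2.

H_0 ≅ Z,  H_1 ≅ Z^3,  H_2 = 0.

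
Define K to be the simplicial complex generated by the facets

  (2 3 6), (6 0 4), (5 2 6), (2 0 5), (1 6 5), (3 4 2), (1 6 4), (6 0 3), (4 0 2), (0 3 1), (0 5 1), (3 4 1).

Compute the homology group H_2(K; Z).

H_2 ≅ 0.

We work with the vertex ordering 0 < 1 < 2 < 3 < 4 < 5 < 6. The simplices of K, each written with vertices in increasing order, are:

  0-simplices (7): [0], [1], [2], [3], [4], [5], [6]
  1-simplices (18): [0,1], [0,2], [0,3], [0,4], [0,5], [0,6], [1,3], [1,4], [1,5], [1,6], [2,3], [2,4], [2,5], [2,6], [3,4], [3,6], [4,6], [5,6]
  2-simplices (12): [0,1,3], [0,1,5], [0,2,4], [0,2,5], [0,3,6], [0,4,6], [1,3,4], [1,4,6], [1,5,6], [2,3,4], [2,3,6], [2,5,6]

Hence C_0 ≅ Z^7, C_1 ≅ Z^18, C_2 ≅ Z^12.

The boundary map ∂_1: C_1 → C_0 is given by ∂[p,q] = [q] − [p]. For instance
  ∂[1,4] = [4] − [1].
This gives a 7×18 integer matrix of rank 6; reducing to Smith normal form yields diagonal entries (1,1,1,1,1,1).

Boundary ∂_2: C_2 → C_1 acts by ∂[p,q,r] = [q,r] − [p,r] + [p,q]. For instance
  ∂[1,4,6] = [4,6] − [1,6] + [1,4],
  ∂[0,2,5] = [2,5] − [0,5] + [0,2].
As a 18×12 matrix over Z this has rank 12, with invariant factors (1,1,1,1,1,1,1,1,1,1,1,2).

Computing H_k = (kernel of ∂_k) / (image of ∂_{k+1}):

  H_2: rank ker ∂_2 − rank ∂_3 = (12 − 12) − 0 = 0, and there is no ∂_3, so H_2 ≅ 0.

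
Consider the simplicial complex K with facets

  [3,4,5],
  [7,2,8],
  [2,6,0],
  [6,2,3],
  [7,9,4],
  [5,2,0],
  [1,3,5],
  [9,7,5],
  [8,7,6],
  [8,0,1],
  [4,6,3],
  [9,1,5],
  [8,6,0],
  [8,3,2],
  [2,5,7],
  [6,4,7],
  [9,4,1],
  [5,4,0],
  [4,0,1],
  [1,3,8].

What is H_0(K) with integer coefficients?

We work with the vertex ordering 0 < 1 < 2 < 3 < 4 < 5 < 6 < 7 < 8 < 9. The simplices of K, each written with vertices in increasing order, are:

  0-simplices (10): [0], [1], [2], [3], [4], [5], [6], [7], [8], [9]
  1-simplices (30): (30 of them)
  2-simplices (20): (20 of them)

giving chain groups C_0 ≅ Z^10, C_1 ≅ Z^30, C_2 ≅ Z^20.

The boundary map ∂_1: C_1 → C_0 maps an edge to its endpoints' difference, ∂[p,q] = q − p.
The 10×30 boundary matrix has rank 9 and Smith normal form diag(1,1,1,1,1,1,1,1,1).

∂_2: C_2 → C_1 acts by ∂[p,q,r] = [q,r] − [p,r] + [p,q]. For instance
  ∂[3,4,5] = [4,5] − [3,5] + [3,4],
  ∂[1,3,5] = [3,5] − [1,5] + [1,3].
As a 30×20 matrix over Z this has rank 20, with invariant factors (1,1,1,1,1,1,1,1,1,1,1,1,1,1,1,1,1,1,1,2).

Now H_k = ker ∂_k / im ∂_{k+1}, so:

  H_0: rank C_0 − rank ∂_1 = 10 − 9 = 1, and the invariant factors of ∂_1 are all 1, so H_0 ≅ Z.

H_0 = Z.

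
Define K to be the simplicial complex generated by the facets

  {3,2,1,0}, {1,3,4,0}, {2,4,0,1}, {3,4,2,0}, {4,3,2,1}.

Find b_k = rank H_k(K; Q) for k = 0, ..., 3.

b_0 = 1, b_1 = 0, b_2 = 0, b_3 = 1.

Take the total order 0 < 1 < 2 < 3 < 4 on the vertex set. Then K (dimension 3) consists of the simplices:

  0-simplices (5): [0], [1], [2], [3], [4]
  1-simplices (10): [0,1], [0,2], [0,3], [0,4], [1,2], [1,3], [1,4], [2,3], [2,4], [3,4]
  2-simplices (10): [0,1,2], [0,1,3], [0,1,4], [0,2,3], [0,2,4], [0,3,4], [1,2,3], [1,2,4], [1,3,4], [2,3,4]
  3-simplices (5): [0,1,2,3], [0,1,2,4], [0,1,3,4], [0,2,3,4], [1,2,3,4]

Hence C_0 ≅ Z^5, C_1 ≅ Z^10, C_2 ≅ Z^10, C_3 ≅ Z^5.

Boundary ∂_1: C_1 → C_0 sends each edge [p,q] (with p < q) to q − p.
The 5×10 boundary matrix has rank 4 and Smith normal form diag(1,1,1,1).

∂_2: C_2 → C_1 sends each 2-simplex [p,q,r] to [q,r] − [p,r] + [p,q]. For instance
  ∂[2,3,4] = [3,4] − [2,4] + [2,3],
  ∂[0,1,2] = [1,2] − [0,2] + [0,1].
The resulting 10×10 matrix has rank 6, and its Smith normal form has invariant factors (1,1,1,1,1,1).

∂_3: C_3 → C_2 sends each 3-simplex σ to the alternating sum Σ_i (−1)^i (σ with its i-th vertex removed). For instance
  ∂[0,1,2,4] = [1,2,4] − [0,2,4] + [0,1,4] − [0,1,2],
  ∂[1,2,3,4] = [2,3,4] − [1,3,4] + [1,2,4] − [1,2,3].
The 10×5 boundary matrix has rank 4 and Smith normal form diag(1,1,1,1).

Computing H_k = (kernel of ∂_k) / (image of ∂_{k+1}):

  H_0: rank C_0 − rank ∂_1 = 5 − 4 = 1, and the invariant factors of ∂_1 are all 1, so H_0 ≅ Z.
  H_1: rank ker ∂_1 − rank ∂_2 = (10 − 4) − 6 = 0, and the invariant factors of ∂_2 are all 1, so H_1 ≅ 0.
  H_2: rank ker ∂_2 − rank ∂_3 = (10 − 6) − 4 = 0, and the invariant factors of ∂_3 are all 1, so H_2 ≅ 0.
  H_3: rank ker ∂_3 − rank ∂_4 = (5 − 4) − 0 = 1, and there is no ∂_4, so H_3 ≅ Z.

Hence the Betti numbers are b_0 = 1, b_1 = 0, b_2 = 0, b_3 = 1.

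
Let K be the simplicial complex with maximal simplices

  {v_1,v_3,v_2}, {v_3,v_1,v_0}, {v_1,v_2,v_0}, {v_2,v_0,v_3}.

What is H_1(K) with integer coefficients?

Order the vertices as v_0 < v_1 < v_2 < v_3. Listing each simplex with vertices in this order, K has dimension 2 with simplices:

  0-simplices (4): [v_0], [v_1], [v_2], [v_3]
  1-simplices (6): [v_0,v_1], [v_0,v_2], [v_0,v_3], [v_1,v_2], [v_1,v_3], [v_2,v_3]
  2-simplices (4): [v_0,v_1,v_2], [v_0,v_1,v_3], [v_0,v_2,v_3], [v_1,v_2,v_3]

Hence C_0 ≅ Z^4, C_1 ≅ Z^6, C_2 ≅ Z^4.

Boundary ∂_1: C_1 → C_0 is given by ∂[p,q] = [q] − [p]. For instance
  ∂[v_0,v_3] = [v_3] − [v_0].
The resulting 4×6 matrix has rank 3, and its Smith normal form has invariant factors (1,1,1).

∂_2: C_2 → C_1 maps a triangle to the signed sum of its edges. For instance
  ∂[v_0,v_1,v_3] = [v_1,v_3] − [v_0,v_3] + [v_0,v_1],
  ∂[v_0,v_2,v_3] = [v_2,v_3] − [v_0,v_3] + [v_0,v_2].
As a 6×4 matrix over Z this has rank 3, with invariant factors (1,1,1).

From H_k ≅ ker(∂_k) / im(∂_{k+1}) we obtain:

  H_1: rank ker ∂_1 − rank ∂_2 = (6 − 3) − 3 = 0, and the invariant factors of ∂_2 are all 1, so H_1 = 0.

H_1 ≅ 0.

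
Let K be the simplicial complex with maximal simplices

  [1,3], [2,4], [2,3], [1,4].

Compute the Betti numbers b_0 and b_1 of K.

b_0 = 1, b_1 = 1.

Fix the vertex order 1 < 2 < 3 < 4 and write every simplex with vertices in increasing order. Then dim K = 1 and the simplices of K are:

  0-simplices (4): [1], [2], [3], [4]
  1-simplices (4): [1,3], [1,4], [2,3], [2,4]

Hence C_0 ≅ Z^4, C_1 ≅ Z^4.

Boundary ∂_1: C_1 → C_0 maps an edge to its endpoints' difference, ∂[p,q] = q − p. For instance
  ∂[1,4] = [4] − [1].
The resulting 4×4 matrix has rank 3, and its Smith normal form has invariant factors (1,1,1).

Reading off H_k = ker ∂_k / im ∂_{k+1}:

  H_0: rank C_0 − rank ∂_1 = 4 − 3 = 1, and the invariant factors of ∂_1 are all 1, so H_0 = Z.
  H_1: rank ker ∂_1 − rank ∂_2 = (4 − 3) − 0 = 1, and there is no ∂_2, so H_1 = Z.

(K is a triangulation of the circle S^1.)

Hence the Betti numbers are b_0 = 1, b_1 = 1.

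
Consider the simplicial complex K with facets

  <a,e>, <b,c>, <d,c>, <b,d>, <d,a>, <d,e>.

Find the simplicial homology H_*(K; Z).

Take the total order a < b < c < d < e on the vertex set. Then K (dimension 1) consists of the simplices:

  0-simplices (5): a, b, c, d, e
  1-simplices (6): ad, ae, bc, bd, cd, de

so the chain groups are C_0 ≅ Z^5, C_1 ≅ Z^6.

∂_1: C_1 → C_0 sends each edge [p,q] (with p < q) to q − p.
This gives a 5×6 integer matrix of rank 4; reducing to Smith normal form yields diagonal entries (1,1,1,1).

Reading off H_k = ker ∂_k / im ∂_{k+1}:

  H_0: rank C_0 − rank ∂_1 = 5 − 4 = 1, and the invariant factors of ∂_1 are all 1, so H_0 ≅ Z.
  H_1: rank ker ∂_1 − rank ∂_2 = (6 − 4) − 0 = 2, and there is no ∂_2, so H_1 ≅ Z^2.

As a check, the Euler characteristic is 5 − 6 = -1, which agrees with 1 − 2 = -1.

H_0 = Z,  H_1 = Z^2.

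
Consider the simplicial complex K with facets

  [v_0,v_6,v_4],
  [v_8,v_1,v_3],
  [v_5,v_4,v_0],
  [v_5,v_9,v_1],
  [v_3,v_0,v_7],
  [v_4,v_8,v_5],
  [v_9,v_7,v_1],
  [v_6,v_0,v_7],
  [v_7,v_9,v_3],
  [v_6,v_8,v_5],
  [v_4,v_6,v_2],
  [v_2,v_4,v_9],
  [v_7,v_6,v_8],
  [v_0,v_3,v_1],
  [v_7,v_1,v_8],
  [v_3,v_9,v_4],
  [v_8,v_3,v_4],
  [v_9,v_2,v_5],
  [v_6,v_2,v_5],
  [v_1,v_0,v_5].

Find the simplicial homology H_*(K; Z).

H_0 ≅ Z,  H_1 ≅ Z × Z/2,  H_2 = 0.

K has 10 vertices, 30 edges, 20 triangles.
rank ∂_0 = 0, rank ∂_1 = 9 ⇒ b_0 = 10 − 0 − 9 = 1; all invariant factors of ∂_1 are 1 so no torsion. So H_0 = Z.
rank ∂_1 = 9, rank ∂_2 = 20 ⇒ b_1 = 30 − 9 − 20 = 1; ∂_2 has invariant factor(s) [2] giving torsion. So H_1 = Z × Z/2.
rank ∂_2 = 20, rank ∂_3 = 0 ⇒ b_2 = 20 − 20 − 0 = 0. So H_2 = 0.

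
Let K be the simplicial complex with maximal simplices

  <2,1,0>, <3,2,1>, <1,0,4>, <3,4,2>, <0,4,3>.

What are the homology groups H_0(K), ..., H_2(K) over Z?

H_0 = Z,  H_1 = Z,  H_2 = 0.

We work with the vertex ordering 0 < 1 < 2 < 3 < 4. The simplices of K, each written with vertices in increasing order, are:

  0-simplices (5): [0], [1], [2], [3], [4]
  1-simplices (10): [0,1], [0,2], [0,3], [0,4], [1,2], [1,3], [1,4], [2,3], [2,4], [3,4]
  2-simplices (5): [0,1,2], [0,1,4], [0,3,4], [1,2,3], [2,3,4]

so the chain groups are C_0 ≅ Z^5, C_1 ≅ Z^10, C_2 ≅ Z^5.

The boundary map ∂_1: C_1 → C_0 maps an edge to its endpoints' difference, ∂[p,q] = q − p. For instance
  ∂[0,3] = [3] − [0].
As a 5×10 matrix over Z this has rank 4, with invariant factors (1,1,1,1).

Boundary ∂_2: C_2 → C_1 acts by ∂[p,q,r] = [q,r] − [p,r] + [p,q]. For instance
  ∂[0,3,4] = [3,4] − [0,4] + [0,3],
  ∂[1,2,3] = [2,3] − [1,3] + [1,2].
This gives a 10×5 integer matrix of rank 5; reducing to Smith normal form yields diagonal entries (1,1,1,1,1).

Reading off H_k = ker ∂_k / im ∂_{k+1}:

  H_0: rank C_0 − rank ∂_1 = 5 − 4 = 1, and the invariant factors of ∂_1 are all 1, so H_0 = Z.
  H_1: rank ker ∂_1 − rank ∂_2 = (10 − 4) − 5 = 1, and the invariant factors of ∂_2 are all 1, so H_1 = Z.
  H_2: rank ker ∂_2 − rank ∂_3 = (5 − 5) − 0 = 0, and there is no ∂_3, so H_2 = 0.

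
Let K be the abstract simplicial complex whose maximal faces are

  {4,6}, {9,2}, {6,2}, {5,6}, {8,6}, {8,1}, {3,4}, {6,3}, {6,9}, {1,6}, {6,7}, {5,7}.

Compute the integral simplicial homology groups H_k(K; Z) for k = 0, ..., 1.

We work with the vertex ordering 1 < 2 < 3 < 4 < 5 < 6 < 7 < 8 < 9. The simplices of K, each written with vertices in increasing order, are:

  0-simplices (9): [1], [2], [3], [4], [5], [6], [7], [8], [9]
  1-simplices (12): [1,6], [1,8], [2,6], [2,9], [3,4], [3,6], [4,6], [5,6], [5,7], [6,7], [6,8], [6,9]

Hence C_0 ≅ Z^9, C_1 ≅ Z^12.

∂_1: C_1 → C_0 is given by ∂[p,q] = [q] − [p].
This gives a 9×12 integer matrix of rank 8; reducing to Smith normal form yields diagonal entries (1,1,1,1,1,1,1,1).

Now H_k = ker ∂_k / im ∂_{k+1}, so:

  H_0: rank C_0 − rank ∂_1 = 9 − 8 = 1, and the invariant factors of ∂_1 are all 1, so H_0 = Z.
  H_1: rank ker ∂_1 − rank ∂_2 = (12 − 8) − 0 = 4, and there is no ∂_2, so H_1 = Z^4.

As a check, the Euler characteristic is 9 − 12 = -3, which agrees with 1 − 4 = -3.
(K is a triangulation of a wedge of 4 circles.)

H_0 ≅ Z,  H_1 ≅ Z^4.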